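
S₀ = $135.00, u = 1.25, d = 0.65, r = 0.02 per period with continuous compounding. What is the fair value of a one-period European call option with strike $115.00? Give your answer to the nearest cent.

Risk-neutral probability p = (e^0.02 − 0.65)/(1.25 − 0.65) = 0.3702/0.6000 = 0.6170
Terminal stock prices: S_u = 168.8, S_d = 87.75
Terminal payoffs (S − K): max(53.75, 0) = 53.75, max(-27.25, 0) = 0
Node 0 (S = 135): V_0 = e^(−0.02)·[0.6170·53.7500 + 0.3830·0.0000] = 32.5072

$32.51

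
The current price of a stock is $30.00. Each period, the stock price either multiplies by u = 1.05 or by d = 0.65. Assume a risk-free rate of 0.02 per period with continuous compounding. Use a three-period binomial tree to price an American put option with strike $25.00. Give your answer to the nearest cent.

$0.91

Risk-neutral probability p = (e^0.02 − 0.65)/(1.05 − 0.65) = 0.3702/0.4000 = 0.9255
Terminal stock prices: S_uuu = 34.73, S_uud = 21.5, S_udd = 13.31, S_ddd = 8.239
Terminal payoffs (K − S): max(-9.729, 0) = 0, max(3.501, 0) = 3.501, max(11.69, 0) = 11.69, max(16.76, 0) = 16.76
Node uu (S = 33.08): continuation = e^(−0.02)·[0.9255·0.0000 + 0.0745·3.5012] = 0.2557; exercise value = 0.0000 ≤ continuation, so V_uu = 0.2557
Node ud (S = 20.48): continuation = e^(−0.02)·[0.9255·3.5012 + 0.0745·11.6912] = 4.0300; exercise value = 4.5250 > continuation, so V_ud = 4.5250 (exercise)
Node dd (S = 12.68): continuation = e^(−0.02)·[0.9255·11.6912 + 0.0745·16.7613] = 11.8300; exercise value = 12.3250 > continuation, so V_dd = 12.3250 (exercise)
Node u (S = 31.5): continuation = e^(−0.02)·[0.9255·0.2557 + 0.0745·4.5250] = 0.5624; exercise value = 0.0000 ≤ continuation, so V_u = 0.5624
Node d (S = 19.5): continuation = e^(−0.02)·[0.9255·4.5250 + 0.0745·12.3250] = 5.0050; exercise value = 5.5000 > continuation, so V_d = 5.5000 (exercise)
Node 0 (S = 30): continuation = e^(−0.02)·[0.9255·0.5624 + 0.0745·5.5000] = 0.9118; exercise value = 0.0000 ≤ continuation, so V_0 = 0.9118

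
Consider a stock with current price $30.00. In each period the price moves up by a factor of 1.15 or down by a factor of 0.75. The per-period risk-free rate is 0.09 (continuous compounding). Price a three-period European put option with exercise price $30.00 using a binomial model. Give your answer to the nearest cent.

Risk-neutral probability p = (e^0.09 − 0.75)/(1.15 − 0.75) = 0.3442/0.4000 = 0.8604
Terminal stock prices: S_uuu = 45.63, S_uud = 29.76, S_udd = 19.41, S_ddd = 12.66
Terminal payoffs (K − S): max(-15.63, 0) = 0, max(0.2438, 0) = 0.2438, max(10.59, 0) = 10.59, max(17.34, 0) = 17.34
Node uu (S = 39.67): V_uu = e^(−0.09)·[0.8604·0.0000 + 0.1396·0.2438] = 0.0311
Node ud (S = 25.88): V_ud = e^(−0.09)·[0.8604·0.2438 + 0.1396·10.5938] = 1.5429
Node dd (S = 16.88): V_dd = e^(−0.09)·[0.8604·10.5938 + 0.1396·17.3438] = 10.5429
Node u (S = 34.5): V_u = e^(−0.09)·[0.8604·0.0311 + 0.1396·1.5429] = 0.2213
Node d (S = 22.5): V_d = e^(−0.09)·[0.8604·1.5429 + 0.1396·10.5429] = 2.5581
Node 0 (S = 30): V_0 = e^(−0.09)·[0.8604·0.2213 + 0.1396·2.5581] = 0.5003

$0.50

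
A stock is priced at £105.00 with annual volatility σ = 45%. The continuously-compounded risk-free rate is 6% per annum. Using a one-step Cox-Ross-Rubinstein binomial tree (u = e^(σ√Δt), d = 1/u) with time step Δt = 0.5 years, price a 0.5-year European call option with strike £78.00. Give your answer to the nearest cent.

£30.14

CRR parameters: u = e^(σ√Δt) = e^(0.45·√0.5) = 1.3746, d = 1/u = 0.7275
Per-period rate: rΔt = 0.06·0.5 = 0.03, so R = e^0.03 = 1.0305
Risk-neutral probability p = (e^0.03 − 0.7275)/(1.3746 − 0.7275) = 0.3030/0.6472 = 0.4682
Terminal stock prices: S_u = 144.3, S_d = 76.38
Terminal payoffs (S − K): max(66.34, 0) = 66.34, max(-1.617, 0) = 0
Node 0 (S = 105): V_0 = e^(−0.03)·[0.4682·66.3381 + 0.5318·0.0000] = 30.1397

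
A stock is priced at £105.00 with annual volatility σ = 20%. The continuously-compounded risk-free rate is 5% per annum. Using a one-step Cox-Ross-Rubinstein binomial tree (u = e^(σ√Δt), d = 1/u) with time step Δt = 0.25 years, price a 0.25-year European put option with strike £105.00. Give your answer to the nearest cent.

CRR parameters: u = e^(σ√Δt) = e^(0.2·√0.25) = 1.1052, d = 1/u = 0.9048
Per-period rate: rΔt = 0.05·0.25 = 0.0125, so R = e^0.0125 = 1.0126
Risk-neutral probability p = (e^0.0125 − 0.9048)/(1.1052 − 0.9048) = 0.1077/0.2003 = 0.5378
Terminal stock prices: S_u = 116, S_d = 95.01
Terminal payoffs (K − S): max(-11.04, 0) = 0, max(9.992, 0) = 9.992
Node 0 (S = 105): V_0 = e^(−0.0125)·[0.5378·0.0000 + 0.4622·9.9921] = 4.5609

£4.56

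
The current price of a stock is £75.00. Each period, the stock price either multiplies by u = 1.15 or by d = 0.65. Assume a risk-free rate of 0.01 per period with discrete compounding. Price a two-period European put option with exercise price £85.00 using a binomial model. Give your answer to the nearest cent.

£15.54

Risk-neutral probability p = (1 + 0.01 − 0.65)/(1.15 − 0.65) = 0.3600/0.5000 = 0.7200
Terminal stock prices: S_uu = 99.19, S_ud = 56.06, S_dd = 31.69
Terminal payoffs (K − S): max(-14.19, 0) = 0, max(28.94, 0) = 28.94, max(53.31, 0) = 53.31
Node u (S = 86.25): V_u = 1/1.01·[0.7200·0.0000 + 0.2800·28.9375] = 8.0223
Node d (S = 48.75): V_d = 1/1.01·[0.7200·28.9375 + 0.2800·53.3125] = 35.4084
Node 0 (S = 75): V_0 = 1/1.01·[0.7200·8.0223 + 0.2800·35.4084] = 15.5350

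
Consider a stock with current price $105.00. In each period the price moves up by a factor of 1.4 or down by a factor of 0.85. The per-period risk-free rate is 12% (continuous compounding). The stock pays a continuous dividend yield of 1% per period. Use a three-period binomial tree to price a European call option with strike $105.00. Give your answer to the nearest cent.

$32.52

Per-period risk-free factor R = e^0.12 = 1.1275; dividend-adjusted growth = e^(0.12−0.01) = 1.1163.
Risk-neutral probability p = (1.1163 − 0.85)/(1.4 − 0.85) = 0.2663/0.5500 = 0.4841
Terminal stock prices: S_uuu = 288.1, S_uud = 174.9, S_udd = 106.2, S_ddd = 64.48
Terminal payoffs (S − K): max(183.1, 0) = 183.1, max(69.93, 0) = 69.93, max(1.207, 0) = 1.207, max(-40.52, 0) = 0
Node uu (S = 205.8): V_uu = e^(−0.12)·[0.4841·183.1200 + 0.5159·69.9300] = 110.6256
Node ud (S = 125): V_ud = e^(−0.12)·[0.4841·69.9300 + 0.5159·1.2075] = 30.5801
Node dd (S = 75.86): V_dd = e^(−0.12)·[0.4841·1.2075 + 0.5159·0.0000] = 0.5185
Node u (S = 147): V_u = e^(−0.12)·[0.4841·110.6256 + 0.5159·30.5801] = 61.4933
Node d (S = 89.25): V_d = e^(−0.12)·[0.4841·30.5801 + 0.5159·0.5185] = 13.3682
Node 0 (S = 105): V_0 = e^(−0.12)·[0.4841·61.4933 + 0.5159·13.3682] = 32.5212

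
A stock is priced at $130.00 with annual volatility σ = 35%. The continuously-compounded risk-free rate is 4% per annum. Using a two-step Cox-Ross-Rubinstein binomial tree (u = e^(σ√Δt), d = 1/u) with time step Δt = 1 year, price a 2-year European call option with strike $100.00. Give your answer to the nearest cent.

$46.86

CRR parameters: u = e^(σ√Δt) = e^(0.35·√1) = 1.4191, d = 1/u = 0.7047
Per-period rate: rΔt = 0.04·1 = 0.04, so R = e^0.04 = 1.0408
Risk-neutral probability p = (e^0.04 − 0.7047)/(1.4191 − 0.7047) = 0.3361/0.7144 = 0.4705
Terminal stock prices: S_uu = 261.8, S_ud = 130, S_dd = 64.56
Terminal payoffs (S − K): max(161.8, 0) = 161.8, max(30, 0) = 30, max(-35.44, 0) = 0
Node u (S = 184.5): V_u = e^(−0.04)·[0.4705·161.7879 + 0.5295·30.0000] = 88.3998
Node d (S = 91.61): V_d = e^(−0.04)·[0.4705·30.0000 + 0.5295·0.0000] = 13.5618
Node 0 (S = 130): V_0 = e^(−0.04)·[0.4705·88.3998 + 0.5295·13.5618] = 46.8614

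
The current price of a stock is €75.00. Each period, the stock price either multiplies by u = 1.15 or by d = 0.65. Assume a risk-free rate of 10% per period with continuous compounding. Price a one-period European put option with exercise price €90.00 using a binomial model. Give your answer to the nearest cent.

€6.44

Risk-neutral probability p = (e^0.1 − 0.65)/(1.15 − 0.65) = 0.4552/0.5000 = 0.9103
Terminal stock prices: S_u = 86.25, S_d = 48.75
Terminal payoffs (K − S): max(3.75, 0) = 3.75, max(41.25, 0) = 41.25
Node 0 (S = 75): V_0 = e^(−0.1)·[0.9103·3.7500 + 0.0897·41.2500] = 6.4354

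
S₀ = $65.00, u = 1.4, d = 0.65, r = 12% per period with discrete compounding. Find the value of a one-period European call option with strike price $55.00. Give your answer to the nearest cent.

Risk-neutral probability p = (1 + 0.12 − 0.65)/(1.4 − 0.65) = 0.4700/0.7500 = 0.6267
Terminal stock prices: S_u = 91, S_d = 42.25
Terminal payoffs (S − K): max(36, 0) = 36, max(-12.75, 0) = 0
Node 0 (S = 65): V_0 = 1/1.12·[0.6267·36.0000 + 0.3733·0.0000] = 20.1429

$20.14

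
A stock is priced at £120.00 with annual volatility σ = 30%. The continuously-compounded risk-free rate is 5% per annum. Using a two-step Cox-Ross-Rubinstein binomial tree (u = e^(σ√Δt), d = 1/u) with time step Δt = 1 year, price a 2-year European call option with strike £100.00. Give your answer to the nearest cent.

£36.94

CRR parameters: u = e^(σ√Δt) = e^(0.3·√1) = 1.3499, d = 1/u = 0.7408
Per-period rate: rΔt = 0.05·1 = 0.05, so R = e^0.05 = 1.0513
Risk-neutral probability p = (e^0.05 − 0.7408)/(1.3499 − 0.7408) = 0.3105/0.6090 = 0.5097
Terminal stock prices: S_uu = 218.7, S_ud = 120, S_dd = 65.86
Terminal payoffs (S − K): max(118.7, 0) = 118.7, max(20, 0) = 20, max(-34.14, 0) = 0
Node u (S = 162): V_u = e^(−0.05)·[0.5097·118.6543 + 0.4903·20.0000] = 66.8601
Node d (S = 88.9): V_d = e^(−0.05)·[0.5097·20.0000 + 0.4903·0.0000] = 9.6976
Node 0 (S = 120): V_0 = e^(−0.05)·[0.5097·66.8601 + 0.4903·9.6976] = 36.9416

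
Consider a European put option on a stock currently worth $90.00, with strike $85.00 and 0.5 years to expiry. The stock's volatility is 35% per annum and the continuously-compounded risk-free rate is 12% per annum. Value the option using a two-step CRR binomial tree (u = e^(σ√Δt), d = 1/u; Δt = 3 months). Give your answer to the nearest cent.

CRR parameters: u = e^(σ√Δt) = e^(0.35·√0.25) = 1.1912, d = 1/u = 0.8395
Per-period rate: rΔt = 0.12·0.25 = 0.03, so R = e^0.03 = 1.0305
Risk-neutral probability p = (e^0.03 − 0.8395)/(1.1912 − 0.8395) = 0.1910/0.3518 = 0.5429
Terminal stock prices: S_uu = 127.7, S_ud = 90, S_dd = 63.42
Terminal payoffs (K − S): max(-42.72, 0) = 0, max(-5, 0) = 0, max(21.58, 0) = 21.58
Node u (S = 107.2): V_u = e^(−0.03)·[0.5429·0.0000 + 0.4571·0.0000] = 0.0000
Node d (S = 75.55): V_d = e^(−0.03)·[0.5429·0.0000 + 0.4571·21.5781] = 9.5712
Node 0 (S = 90): V_0 = e^(−0.03)·[0.5429·0.0000 + 0.4571·9.5712] = 4.2454

$4.25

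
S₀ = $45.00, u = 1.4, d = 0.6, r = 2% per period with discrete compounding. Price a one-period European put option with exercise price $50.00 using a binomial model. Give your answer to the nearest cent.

Risk-neutral probability p = (1 + 0.02 − 0.6)/(1.4 − 0.6) = 0.4200/0.8000 = 0.5250
Terminal stock prices: S_u = 63, S_d = 27
Terminal payoffs (K − S): max(-13, 0) = 0, max(23, 0) = 23
Node 0 (S = 45): V_0 = 1/1.02·[0.5250·0.0000 + 0.4750·23.0000] = 10.7108

$10.71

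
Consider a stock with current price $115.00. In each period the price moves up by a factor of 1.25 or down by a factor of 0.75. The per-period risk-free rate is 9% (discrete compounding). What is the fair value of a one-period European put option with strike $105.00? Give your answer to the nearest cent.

$5.50

Risk-neutral probability p = (1 + 0.09 − 0.75)/(1.25 − 0.75) = 0.3400/0.5000 = 0.6800
Terminal stock prices: S_u = 143.8, S_d = 86.25
Terminal payoffs (K − S): max(-38.75, 0) = 0, max(18.75, 0) = 18.75
Node 0 (S = 115): V_0 = 1/1.09·[0.6800·0.0000 + 0.3200·18.7500] = 5.5046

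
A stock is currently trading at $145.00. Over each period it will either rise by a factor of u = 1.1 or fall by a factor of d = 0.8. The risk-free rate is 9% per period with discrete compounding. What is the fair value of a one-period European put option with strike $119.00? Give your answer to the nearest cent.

Risk-neutral probability p = (1 + 0.09 − 0.8)/(1.1 − 0.8) = 0.2900/0.3000 = 0.9667
Terminal stock prices: S_u = 159.5, S_d = 116
Terminal payoffs (K − S): max(-40.5, 0) = 0, max(3, 0) = 3
Node 0 (S = 145): V_0 = 1/1.09·[0.9667·0.0000 + 0.0333·3.0000] = 0.0917

$0.09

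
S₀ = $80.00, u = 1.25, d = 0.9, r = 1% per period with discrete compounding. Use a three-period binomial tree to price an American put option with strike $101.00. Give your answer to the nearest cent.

$22.56

Risk-neutral probability p = (1 + 0.01 − 0.9)/(1.25 − 0.9) = 0.1100/0.3500 = 0.3143
Terminal stock prices: S_uuu = 156.2, S_uud = 112.5, S_udd = 81, S_ddd = 58.32
Terminal payoffs (K − S): max(-55.25, 0) = 0, max(-11.5, 0) = 0, max(20, 0) = 20, max(42.68, 0) = 42.68
Node uu (S = 125): continuation = 1/1.01·[0.3143·0.0000 + 0.6857·0.0000] = 0.0000; exercise value = 0.0000 ≤ continuation, so V_uu = 0.0000
Node ud (S = 90): continuation = 1/1.01·[0.3143·0.0000 + 0.6857·20.0000] = 13.5785; exercise value = 11.0000 ≤ continuation, so V_ud = 13.5785
Node dd (S = 64.8): continuation = 1/1.01·[0.3143·20.0000 + 0.6857·42.6800] = 35.2000; exercise value = 36.2000 > continuation, so V_dd = 36.2000 (exercise)
Node u (S = 100): continuation = 1/1.01·[0.3143·0.0000 + 0.6857·13.5785] = 9.2188; exercise value = 1.0000 ≤ continuation, so V_u = 9.2188
Node d (S = 72): continuation = 1/1.01·[0.3143·13.5785 + 0.6857·36.2000] = 28.8024; exercise value = 29.0000 > continuation, so V_d = 29.0000 (exercise)
Node 0 (S = 80): continuation = 1/1.01·[0.3143·9.2188 + 0.6857·29.0000] = 22.5575; exercise value = 21.0000 ≤ continuation, so V_0 = 22.5575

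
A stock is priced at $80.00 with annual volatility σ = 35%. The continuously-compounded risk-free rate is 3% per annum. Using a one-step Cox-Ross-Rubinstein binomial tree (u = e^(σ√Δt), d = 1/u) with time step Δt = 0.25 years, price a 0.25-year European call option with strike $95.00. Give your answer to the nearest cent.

$0.14

CRR parameters: u = e^(σ√Δt) = e^(0.35·√0.25) = 1.1912, d = 1/u = 0.8395
Per-period rate: rΔt = 0.03·0.25 = 0.0075, so R = e^0.0075 = 1.0075
Risk-neutral probability p = (e^0.0075 − 0.8395)/(1.1912 − 0.8395) = 0.1681/0.3518 = 0.4778
Terminal stock prices: S_u = 95.3, S_d = 67.16
Terminal payoffs (S − K): max(0.2997, 0) = 0.2997, max(-27.84, 0) = 0
Node 0 (S = 80): V_0 = e^(−0.0075)·[0.4778·0.2997 + 0.5222·0.0000] = 0.1421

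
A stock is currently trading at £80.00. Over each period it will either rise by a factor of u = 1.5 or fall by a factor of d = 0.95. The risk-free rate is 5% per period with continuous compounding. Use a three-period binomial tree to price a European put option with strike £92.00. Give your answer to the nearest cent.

£10.94

Risk-neutral probability p = (e^0.05 − 0.95)/(1.5 − 0.95) = 0.1013/0.5500 = 0.1841
Terminal stock prices: S_uuu = 270, S_uud = 171, S_udd = 108.3, S_ddd = 68.59
Terminal payoffs (K − S): max(-178, 0) = 0, max(-79, 0) = 0, max(-16.3, 0) = 0, max(23.41, 0) = 23.41
Node uu (S = 180): V_uu = e^(−0.05)·[0.1841·0.0000 + 0.8159·0.0000] = 0.0000
Node ud (S = 114): V_ud = e^(−0.05)·[0.1841·0.0000 + 0.8159·0.0000] = 0.0000
Node dd (S = 72.2): V_dd = e^(−0.05)·[0.1841·0.0000 + 0.8159·23.4100] = 18.1680
Node u (S = 120): V_u = e^(−0.05)·[0.1841·0.0000 + 0.8159·0.0000] = 0.0000
Node d (S = 76): V_d = e^(−0.05)·[0.1841·0.0000 + 0.8159·18.1680] = 14.0999
Node 0 (S = 80): V_0 = e^(−0.05)·[0.1841·0.0000 + 0.8159·14.0999] = 10.9426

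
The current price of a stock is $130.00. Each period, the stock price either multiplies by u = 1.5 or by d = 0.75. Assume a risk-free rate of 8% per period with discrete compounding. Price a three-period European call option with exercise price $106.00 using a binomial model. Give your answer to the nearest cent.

$52.99

Risk-neutral probability p = (1 + 0.08 − 0.75)/(1.5 − 0.75) = 0.3300/0.7500 = 0.4400
Terminal stock prices: S_uuu = 438.8, S_uud = 219.4, S_udd = 109.7, S_ddd = 54.84
Terminal payoffs (S − K): max(332.8, 0) = 332.8, max(113.4, 0) = 113.4, max(3.688, 0) = 3.688, max(-51.16, 0) = 0
Node uu (S = 292.5): V_uu = 1/1.08·[0.4400·332.7500 + 0.5600·113.3750] = 194.3519
Node ud (S = 146.2): V_ud = 1/1.08·[0.4400·113.3750 + 0.5600·3.6875] = 48.1019
Node dd (S = 73.12): V_dd = 1/1.08·[0.4400·3.6875 + 0.5600·0.0000] = 1.5023
Node u (S = 195): V_u = 1/1.08·[0.4400·194.3519 + 0.5600·48.1019] = 104.1221
Node d (S = 97.5): V_d = 1/1.08·[0.4400·48.1019 + 0.5600·1.5023] = 20.3760
Node 0 (S = 130): V_0 = 1/1.08·[0.4400·104.1221 + 0.5600·20.3760] = 52.9855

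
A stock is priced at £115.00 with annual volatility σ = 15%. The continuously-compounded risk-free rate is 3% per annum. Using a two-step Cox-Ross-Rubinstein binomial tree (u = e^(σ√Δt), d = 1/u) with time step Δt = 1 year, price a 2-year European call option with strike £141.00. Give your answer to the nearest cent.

£4.26

CRR parameters: u = e^(σ√Δt) = e^(0.15·√1) = 1.1618, d = 1/u = 0.8607
Per-period rate: rΔt = 0.03·1 = 0.03, so R = e^0.03 = 1.0305
Risk-neutral probability p = (e^0.03 − 0.8607)/(1.1618 − 0.8607) = 0.1697/0.3011 = 0.5637
Terminal stock prices: S_uu = 155.2, S_ud = 115, S_dd = 85.19
Terminal payoffs (S − K): max(14.23, 0) = 14.23, max(-26, 0) = 0, max(-55.81, 0) = 0
Node u (S = 133.6): V_u = e^(−0.03)·[0.5637·14.2338 + 0.4363·0.0000] = 7.7865
Node d (S = 98.98): V_d = e^(−0.03)·[0.5637·0.0000 + 0.4363·0.0000] = 0.0000
Node 0 (S = 115): V_0 = e^(−0.03)·[0.5637·7.7865 + 0.4363·0.0000] = 4.2596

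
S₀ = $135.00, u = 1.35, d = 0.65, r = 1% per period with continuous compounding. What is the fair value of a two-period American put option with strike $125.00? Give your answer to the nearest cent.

Risk-neutral probability p = (e^0.01 − 0.65)/(1.35 − 0.65) = 0.3601/0.7000 = 0.5144
Terminal stock prices: S_uu = 246, S_ud = 118.5, S_dd = 57.04
Terminal payoffs (K − S): max(-121, 0) = 0, max(6.537, 0) = 6.537, max(67.96, 0) = 67.96
Node u (S = 182.2): continuation = e^(−0.01)·[0.5144·0.0000 + 0.4856·6.5375] = 3.1433; exercise value = 0.0000 ≤ continuation, so V_u = 3.1433
Node d (S = 87.75): continuation = e^(−0.01)·[0.5144·6.5375 + 0.4856·67.9625] = 36.0062; exercise value = 37.2500 > continuation, so V_d = 37.2500 (exercise)
Node 0 (S = 135): continuation = e^(−0.01)·[0.5144·3.1433 + 0.4856·37.2500] = 19.5109; exercise value = 0.0000 ≤ continuation, so V_0 = 19.5109

$19.51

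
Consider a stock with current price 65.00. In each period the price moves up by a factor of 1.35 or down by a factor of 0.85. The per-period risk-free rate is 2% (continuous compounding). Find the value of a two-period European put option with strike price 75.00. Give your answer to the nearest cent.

11.90

Risk-neutral probability p = (e^0.02 − 0.85)/(1.35 − 0.85) = 0.1702/0.5000 = 0.3404
Terminal stock prices: S_uu = 118.5, S_ud = 74.59, S_dd = 46.96
Terminal payoffs (K − S): max(-43.46, 0) = 0, max(0.4125, 0) = 0.4125, max(28.04, 0) = 28.04
Node u (S = 87.75): V_u = e^(−0.02)·[0.3404·0.0000 + 0.6596·0.4125] = 0.2667
Node d (S = 55.25): V_d = e^(−0.02)·[0.3404·0.4125 + 0.6596·28.0375] = 18.2649
Node 0 (S = 65): V_0 = e^(−0.02)·[0.3404·0.2667 + 0.6596·18.2649] = 11.8979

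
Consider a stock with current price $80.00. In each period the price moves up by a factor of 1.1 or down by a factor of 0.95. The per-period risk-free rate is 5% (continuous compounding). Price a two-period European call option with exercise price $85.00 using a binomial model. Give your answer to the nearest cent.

$4.87

Risk-neutral probability p = (e^0.05 − 0.95)/(1.1 − 0.95) = 0.1013/0.1500 = 0.6751
Terminal stock prices: S_uu = 96.8, S_ud = 83.6, S_dd = 72.2
Terminal payoffs (S − K): max(11.8, 0) = 11.8, max(-1.4, 0) = 0, max(-12.8, 0) = 0
Node u (S = 88): V_u = e^(−0.05)·[0.6751·11.8000 + 0.3249·0.0000] = 7.5781
Node d (S = 76): V_d = e^(−0.05)·[0.6751·0.0000 + 0.3249·0.0000] = 0.0000
Node 0 (S = 80): V_0 = e^(−0.05)·[0.6751·7.5781 + 0.3249·0.0000] = 4.8668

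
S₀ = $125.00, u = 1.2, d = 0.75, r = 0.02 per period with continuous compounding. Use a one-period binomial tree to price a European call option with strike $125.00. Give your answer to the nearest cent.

$14.71

Risk-neutral probability p = (e^0.02 − 0.75)/(1.2 − 0.75) = 0.2702/0.4500 = 0.6004
Terminal stock prices: S_u = 150, S_d = 93.75
Terminal payoffs (S − K): max(25, 0) = 25, max(-31.25, 0) = 0
Node 0 (S = 125): V_0 = e^(−0.02)·[0.6004·25.0000 + 0.3996·0.0000] = 14.7139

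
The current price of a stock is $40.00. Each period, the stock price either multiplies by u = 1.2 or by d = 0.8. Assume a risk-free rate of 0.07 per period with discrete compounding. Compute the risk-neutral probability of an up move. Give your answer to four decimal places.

p = 0.6750

Risk-neutral probability p = (1 + 0.07 − 0.8)/(1.2 − 0.8) = 0.2700/0.4000 = 0.6750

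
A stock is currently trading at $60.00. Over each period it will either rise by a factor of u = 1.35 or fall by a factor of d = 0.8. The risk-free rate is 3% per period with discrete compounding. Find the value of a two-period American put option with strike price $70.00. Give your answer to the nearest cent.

$13.62

Risk-neutral probability p = (1 + 0.03 − 0.8)/(1.35 − 0.8) = 0.2300/0.5500 = 0.4182
Terminal stock prices: S_uu = 109.4, S_ud = 64.8, S_dd = 38.4
Terminal payoffs (K − S): max(-39.35, 0) = 0, max(5.2, 0) = 5.2, max(31.6, 0) = 31.6
Node u (S = 81): continuation = 1/1.03·[0.4182·0.0000 + 0.5818·5.2000] = 2.9373; exercise value = 0.0000 ≤ continuation, so V_u = 2.9373
Node d (S = 48): continuation = 1/1.03·[0.4182·5.2000 + 0.5818·31.6000] = 19.9612; exercise value = 22.0000 > continuation, so V_d = 22.0000 (exercise)
Node 0 (S = 60): continuation = 1/1.03·[0.4182·2.9373 + 0.5818·22.0000] = 13.6197; exercise value = 10.0000 ≤ continuation, so V_0 = 13.6197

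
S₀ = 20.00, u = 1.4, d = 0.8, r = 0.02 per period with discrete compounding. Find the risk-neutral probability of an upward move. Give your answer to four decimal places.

p = 0.3667

Risk-neutral probability p = (1 + 0.02 − 0.8)/(1.4 − 0.8) = 0.2200/0.6000 = 0.3667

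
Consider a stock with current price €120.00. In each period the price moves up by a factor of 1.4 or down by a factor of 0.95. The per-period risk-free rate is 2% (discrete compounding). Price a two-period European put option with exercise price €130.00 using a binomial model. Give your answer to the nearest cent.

Risk-neutral probability p = (1 + 0.02 − 0.95)/(1.4 − 0.95) = 0.0700/0.4500 = 0.1556
Terminal stock prices: S_uu = 235.2, S_ud = 159.6, S_dd = 108.3
Terminal payoffs (K − S): max(-105.2, 0) = 0, max(-29.6, 0) = 0, max(21.7, 0) = 21.7
Node u (S = 168): V_u = 1/1.02·[0.1556·0.0000 + 0.8444·0.0000] = 0.0000
Node d (S = 114): V_d = 1/1.02·[0.1556·0.0000 + 0.8444·21.7000] = 17.9651
Node 0 (S = 120): V_0 = 1/1.02·[0.1556·0.0000 + 0.8444·17.9651] = 14.8731

€14.87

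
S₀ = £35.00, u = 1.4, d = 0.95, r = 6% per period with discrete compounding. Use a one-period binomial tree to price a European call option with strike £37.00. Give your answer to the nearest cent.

Risk-neutral probability p = (1 + 0.06 − 0.95)/(1.4 − 0.95) = 0.1100/0.4500 = 0.2444
Terminal stock prices: S_u = 49, S_d = 33.25
Terminal payoffs (S − K): max(12, 0) = 12, max(-3.75, 0) = 0
Node 0 (S = 35): V_0 = 1/1.06·[0.2444·12.0000 + 0.7556·0.0000] = 2.7673

£2.77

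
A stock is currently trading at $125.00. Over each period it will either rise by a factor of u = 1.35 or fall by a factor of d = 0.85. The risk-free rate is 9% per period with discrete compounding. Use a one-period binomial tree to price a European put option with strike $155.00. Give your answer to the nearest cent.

Risk-neutral probability p = (1 + 0.09 − 0.85)/(1.35 − 0.85) = 0.2400/0.5000 = 0.4800
Terminal stock prices: S_u = 168.8, S_d = 106.2
Terminal payoffs (K − S): max(-13.75, 0) = 0, max(48.75, 0) = 48.75
Node 0 (S = 125): V_0 = 1/1.09·[0.4800·0.0000 + 0.5200·48.7500] = 23.2569

$23.26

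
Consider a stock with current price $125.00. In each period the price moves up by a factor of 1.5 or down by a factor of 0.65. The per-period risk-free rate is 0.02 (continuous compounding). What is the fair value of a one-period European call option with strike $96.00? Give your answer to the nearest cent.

$39.06

Risk-neutral probability p = (e^0.02 − 0.65)/(1.5 − 0.65) = 0.3702/0.8500 = 0.4355
Terminal stock prices: S_u = 187.5, S_d = 81.25
Terminal payoffs (S − K): max(91.5, 0) = 91.5, max(-14.75, 0) = 0
Node 0 (S = 125): V_0 = e^(−0.02)·[0.4355·91.5000 + 0.5645·0.0000] = 39.0620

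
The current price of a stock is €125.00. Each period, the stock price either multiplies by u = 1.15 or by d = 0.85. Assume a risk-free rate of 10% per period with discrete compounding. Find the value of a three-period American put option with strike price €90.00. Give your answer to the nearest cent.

Risk-neutral probability p = (1 + 0.1 − 0.85)/(1.15 − 0.85) = 0.2500/0.3000 = 0.8333
Terminal stock prices: S_uuu = 190.1, S_uud = 140.5, S_udd = 103.9, S_ddd = 76.77
Terminal payoffs (K − S): max(-100.1, 0) = 0, max(-50.52, 0) = 0, max(-13.86, 0) = 0, max(13.23, 0) = 13.23
Node uu (S = 165.3): continuation = 1/1.1·[0.8333·0.0000 + 0.1667·0.0000] = 0.0000; exercise value = 0.0000 ≤ continuation, so V_uu = 0.0000
Node ud (S = 122.2): continuation = 1/1.1·[0.8333·0.0000 + 0.1667·0.0000] = 0.0000; exercise value = 0.0000 ≤ continuation, so V_ud = 0.0000
Node dd (S = 90.31): continuation = 1/1.1·[0.8333·0.0000 + 0.1667·13.2344] = 2.0052; exercise value = 0.0000 ≤ continuation, so V_dd = 2.0052
Node u (S = 143.8): continuation = 1/1.1·[0.8333·0.0000 + 0.1667·0.0000] = 0.0000; exercise value = 0.0000 ≤ continuation, so V_u = 0.0000
Node d (S = 106.2): continuation = 1/1.1·[0.8333·0.0000 + 0.1667·2.0052] = 0.3038; exercise value = 0.0000 ≤ continuation, so V_d = 0.3038
Node 0 (S = 125): continuation = 1/1.1·[0.8333·0.0000 + 0.1667·0.3038] = 0.0460; exercise value = 0.0000 ≤ continuation, so V_0 = 0.0460

€0.05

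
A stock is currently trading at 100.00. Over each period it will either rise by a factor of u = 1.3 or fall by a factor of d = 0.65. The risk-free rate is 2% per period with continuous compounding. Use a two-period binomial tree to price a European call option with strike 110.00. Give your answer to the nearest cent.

Risk-neutral probability p = (e^0.02 − 0.65)/(1.3 − 0.65) = 0.3702/0.6500 = 0.5695
Terminal stock prices: S_uu = 169, S_ud = 84.5, S_dd = 42.25
Terminal payoffs (S − K): max(59, 0) = 59, max(-25.5, 0) = 0, max(-67.75, 0) = 0
Node u (S = 130): V_u = e^(−0.02)·[0.5695·59.0000 + 0.4305·0.0000] = 32.9375
Node d (S = 65): V_d = e^(−0.02)·[0.5695·0.0000 + 0.4305·0.0000] = 0.0000
Node 0 (S = 100): V_0 = e^(−0.02)·[0.5695·32.9375 + 0.4305·0.0000] = 18.3878

18.39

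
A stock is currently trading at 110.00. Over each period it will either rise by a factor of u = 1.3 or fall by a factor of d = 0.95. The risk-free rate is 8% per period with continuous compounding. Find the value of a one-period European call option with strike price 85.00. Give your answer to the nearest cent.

Risk-neutral probability p = (e^0.08 − 0.95)/(1.3 − 0.95) = 0.1333/0.3500 = 0.3808
Terminal stock prices: S_u = 143, S_d = 104.5
Terminal payoffs (S − K): max(58, 0) = 58, max(19.5, 0) = 19.5
Node 0 (S = 110): V_0 = e^(−0.08)·[0.3808·58.0000 + 0.6192·19.5000] = 31.5351

31.54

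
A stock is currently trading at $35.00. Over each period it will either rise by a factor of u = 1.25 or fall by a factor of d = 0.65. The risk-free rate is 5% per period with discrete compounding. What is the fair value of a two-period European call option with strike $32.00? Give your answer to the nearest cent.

Risk-neutral probability p = (1 + 0.05 − 0.65)/(1.25 − 0.65) = 0.4000/0.6000 = 0.6667
Terminal stock prices: S_uu = 54.69, S_ud = 28.44, S_dd = 14.79
Terminal payoffs (S − K): max(22.69, 0) = 22.69, max(-3.562, 0) = 0, max(-17.21, 0) = 0
Node u (S = 43.75): V_u = 1/1.05·[0.6667·22.6875 + 0.3333·0.0000] = 14.4048
Node d (S = 22.75): V_d = 1/1.05·[0.6667·0.0000 + 0.3333·0.0000] = 0.0000
Node 0 (S = 35): V_0 = 1/1.05·[0.6667·14.4048 + 0.3333·0.0000] = 9.1459

$9.15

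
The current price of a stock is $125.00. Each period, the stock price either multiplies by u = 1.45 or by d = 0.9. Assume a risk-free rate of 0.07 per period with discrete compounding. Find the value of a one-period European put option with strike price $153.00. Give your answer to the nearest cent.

Risk-neutral probability p = (1 + 0.07 − 0.9)/(1.45 − 0.9) = 0.1700/0.5500 = 0.3091
Terminal stock prices: S_u = 181.2, S_d = 112.5
Terminal payoffs (K − S): max(-28.25, 0) = 0, max(40.5, 0) = 40.5
Node 0 (S = 125): V_0 = 1/1.07·[0.3091·0.0000 + 0.6909·40.5000] = 26.1512

$26.15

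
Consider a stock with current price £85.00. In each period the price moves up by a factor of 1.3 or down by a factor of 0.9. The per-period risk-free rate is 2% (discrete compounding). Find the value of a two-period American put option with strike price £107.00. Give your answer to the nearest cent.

Risk-neutral probability p = (1 + 0.02 − 0.9)/(1.3 − 0.9) = 0.1200/0.4000 = 0.3000
Terminal stock prices: S_uu = 143.7, S_ud = 99.45, S_dd = 68.85
Terminal payoffs (K − S): max(-36.65, 0) = 0, max(7.55, 0) = 7.55, max(38.15, 0) = 38.15
Node u (S = 110.5): continuation = 1/1.02·[0.3000·0.0000 + 0.7000·7.5500] = 5.1814; exercise value = 0.0000 ≤ continuation, so V_u = 5.1814
Node d (S = 76.5): continuation = 1/1.02·[0.3000·7.5500 + 0.7000·38.1500] = 28.4020; exercise value = 30.5000 > continuation, so V_d = 30.5000 (exercise)
Node 0 (S = 85): continuation = 1/1.02·[0.3000·5.1814 + 0.7000·30.5000] = 22.4553; exercise value = 22.0000 ≤ continuation, so V_0 = 22.4553

£22.46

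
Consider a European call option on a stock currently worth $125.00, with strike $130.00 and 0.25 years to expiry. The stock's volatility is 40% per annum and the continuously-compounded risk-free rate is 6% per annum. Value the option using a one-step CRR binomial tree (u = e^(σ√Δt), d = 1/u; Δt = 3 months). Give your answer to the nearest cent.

$10.89

CRR parameters: u = e^(σ√Δt) = e^(0.4·√0.25) = 1.2214, d = 1/u = 0.8187
Per-period rate: rΔt = 0.06·0.25 = 0.015, so R = e^0.015 = 1.0151
Risk-neutral probability p = (e^0.015 − 0.8187)/(1.2214 − 0.8187) = 0.1964/0.4027 = 0.4877
Terminal stock prices: S_u = 152.7, S_d = 102.3
Terminal payoffs (S − K): max(22.68, 0) = 22.68, max(-27.66, 0) = 0
Node 0 (S = 125): V_0 = e^(−0.015)·[0.4877·22.6753 + 0.5123·0.0000] = 10.8941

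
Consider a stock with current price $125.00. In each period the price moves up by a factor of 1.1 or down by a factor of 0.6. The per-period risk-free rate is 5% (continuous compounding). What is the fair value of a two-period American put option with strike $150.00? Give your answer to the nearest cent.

Risk-neutral probability p = (e^0.05 − 0.6)/(1.1 − 0.6) = 0.4513/0.5000 = 0.9025
Terminal stock prices: S_uu = 151.3, S_ud = 82.5, S_dd = 45
Terminal payoffs (K − S): max(-1.25, 0) = 0, max(67.5, 0) = 67.5, max(105, 0) = 105
Node u (S = 137.5): continuation = e^(−0.05)·[0.9025·0.0000 + 0.0975·67.5000] = 6.2576; exercise value = 12.5000 > continuation, so V_u = 12.5000 (exercise)
Node d (S = 75): continuation = e^(−0.05)·[0.9025·67.5000 + 0.0975·105.0000] = 67.6844; exercise value = 75.0000 > continuation, so V_d = 75.0000 (exercise)
Node 0 (S = 125): continuation = e^(−0.05)·[0.9025·12.5000 + 0.0975·75.0000] = 17.6844; exercise value = 25.0000 > continuation, so V_0 = 25.0000 (exercise)

$25.00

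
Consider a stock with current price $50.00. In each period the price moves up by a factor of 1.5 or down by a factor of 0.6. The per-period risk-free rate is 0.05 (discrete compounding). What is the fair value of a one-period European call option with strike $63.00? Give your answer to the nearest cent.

$5.71

Risk-neutral probability p = (1 + 0.05 − 0.6)/(1.5 − 0.6) = 0.4500/0.9000 = 0.5000
Terminal stock prices: S_u = 75, S_d = 30
Terminal payoffs (S − K): max(12, 0) = 12, max(-33, 0) = 0
Node 0 (S = 50): V_0 = 1/1.05·[0.5000·12.0000 + 0.5000·0.0000] = 5.7143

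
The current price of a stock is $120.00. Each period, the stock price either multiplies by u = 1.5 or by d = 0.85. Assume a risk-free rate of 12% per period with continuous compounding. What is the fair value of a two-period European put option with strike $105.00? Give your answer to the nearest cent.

Risk-neutral probability p = (e^0.12 − 0.85)/(1.5 − 0.85) = 0.2775/0.6500 = 0.4269
Terminal stock prices: S_uu = 270, S_ud = 153, S_dd = 86.7
Terminal payoffs (K − S): max(-165, 0) = 0, max(-48, 0) = 0, max(18.3, 0) = 18.3
Node u (S = 180): V_u = e^(−0.12)·[0.4269·0.0000 + 0.5731·0.0000] = 0.0000
Node d (S = 102): V_d = e^(−0.12)·[0.4269·0.0000 + 0.5731·18.3000] = 9.3015
Node 0 (S = 120): V_0 = e^(−0.12)·[0.4269·0.0000 + 0.5731·9.3015] = 4.7277

$4.73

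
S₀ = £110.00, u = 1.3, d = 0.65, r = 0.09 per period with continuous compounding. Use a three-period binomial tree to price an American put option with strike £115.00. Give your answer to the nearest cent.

£16.57

Risk-neutral probability p = (e^0.09 − 0.65)/(1.3 − 0.65) = 0.4442/0.6500 = 0.6833
Terminal stock prices: S_uuu = 241.7, S_uud = 120.8, S_udd = 60.42, S_ddd = 30.21
Terminal payoffs (K − S): max(-126.7, 0) = 0, max(-5.835, 0) = 0, max(54.58, 0) = 54.58, max(84.79, 0) = 84.79
Node uu (S = 185.9): continuation = e^(−0.09)·[0.6833·0.0000 + 0.3167·0.0000] = 0.0000; exercise value = 0.0000 ≤ continuation, so V_uu = 0.0000
Node ud (S = 92.95): continuation = e^(−0.09)·[0.6833·0.0000 + 0.3167·54.5825] = 15.7962; exercise value = 22.0500 > continuation, so V_ud = 22.0500 (exercise)
Node dd (S = 46.48): continuation = e^(−0.09)·[0.6833·54.5825 + 0.3167·84.7912] = 58.6271; exercise value = 68.5250 > continuation, so V_dd = 68.5250 (exercise)
Node u (S = 143): continuation = e^(−0.09)·[0.6833·0.0000 + 0.3167·22.0500] = 6.3813; exercise value = 0.0000 ≤ continuation, so V_u = 6.3813
Node d (S = 71.5): continuation = e^(−0.09)·[0.6833·22.0500 + 0.3167·68.5250] = 33.6021; exercise value = 43.5000 > continuation, so V_d = 43.5000 (exercise)
Node 0 (S = 110): continuation = e^(−0.09)·[0.6833·6.3813 + 0.3167·43.5000] = 16.5742; exercise value = 5.0000 ≤ continuation, so V_0 = 16.5742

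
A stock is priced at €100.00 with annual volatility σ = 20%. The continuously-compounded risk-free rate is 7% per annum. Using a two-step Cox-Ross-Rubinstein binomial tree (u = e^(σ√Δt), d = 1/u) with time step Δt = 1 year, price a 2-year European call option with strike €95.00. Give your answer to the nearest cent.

CRR parameters: u = e^(σ√Δt) = e^(0.2·√1) = 1.2214, d = 1/u = 0.8187
Per-period rate: rΔt = 0.07·1 = 0.07, so R = e^0.07 = 1.0725
Risk-neutral probability p = (e^0.07 − 0.8187)/(1.2214 − 0.8187) = 0.2538/0.4027 = 0.6302
Terminal stock prices: S_uu = 149.2, S_ud = 100, S_dd = 67.03
Terminal payoffs (S − K): max(54.18, 0) = 54.18, max(5, 0) = 5, max(-27.97, 0) = 0
Node u (S = 122.1): V_u = e^(−0.07)·[0.6302·54.1825 + 0.3698·5.0000] = 33.5629
Node d (S = 81.87): V_d = e^(−0.07)·[0.6302·5.0000 + 0.3698·0.0000] = 2.9381
Node 0 (S = 100): V_0 = e^(−0.07)·[0.6302·33.5629 + 0.3698·2.9381] = 20.7354

€20.74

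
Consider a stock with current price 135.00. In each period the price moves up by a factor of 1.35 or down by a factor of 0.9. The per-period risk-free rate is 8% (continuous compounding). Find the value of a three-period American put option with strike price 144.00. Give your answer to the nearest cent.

12.31

Risk-neutral probability p = (e^0.08 − 0.9)/(1.35 − 0.9) = 0.1833/0.4500 = 0.4073
Terminal stock prices: S_uuu = 332.2, S_uud = 221.4, S_udd = 147.6, S_ddd = 98.42
Terminal payoffs (K − S): max(-188.2, 0) = 0, max(-77.43, 0) = 0, max(-3.623, 0) = 0, max(45.58, 0) = 45.58
Node uu (S = 246): continuation = e^(−0.08)·[0.4073·0.0000 + 0.5927·0.0000] = 0.0000; exercise value = 0.0000 ≤ continuation, so V_uu = 0.0000
Node ud (S = 164): continuation = e^(−0.08)·[0.4073·0.0000 + 0.5927·0.0000] = 0.0000; exercise value = 0.0000 ≤ continuation, so V_ud = 0.0000
Node dd (S = 109.4): continuation = e^(−0.08)·[0.4073·0.0000 + 0.5927·45.5850] = 24.9408; exercise value = 34.6500 > continuation, so V_dd = 34.6500 (exercise)
Node u (S = 182.2): continuation = e^(−0.08)·[0.4073·0.0000 + 0.5927·0.0000] = 0.0000; exercise value = 0.0000 ≤ continuation, so V_u = 0.0000
Node d (S = 121.5): continuation = e^(−0.08)·[0.4073·0.0000 + 0.5927·34.6500] = 18.9579; exercise value = 22.5000 > continuation, so V_d = 22.5000 (exercise)
Node 0 (S = 135): continuation = e^(−0.08)·[0.4073·0.0000 + 0.5927·22.5000] = 12.3104; exercise value = 9.0000 ≤ continuation, so V_0 = 12.3104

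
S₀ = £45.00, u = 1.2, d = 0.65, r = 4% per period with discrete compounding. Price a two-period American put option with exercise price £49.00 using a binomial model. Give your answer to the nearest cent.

Risk-neutral probability p = (1 + 0.04 − 0.65)/(1.2 − 0.65) = 0.3900/0.5500 = 0.7091
Terminal stock prices: S_uu = 64.8, S_ud = 35.1, S_dd = 19.01
Terminal payoffs (K − S): max(-15.8, 0) = 0, max(13.9, 0) = 13.9, max(29.99, 0) = 29.99
Node u (S = 54): continuation = 1/1.04·[0.7091·0.0000 + 0.2909·13.9000] = 3.8881; exercise value = 0.0000 ≤ continuation, so V_u = 3.8881
Node d (S = 29.25): continuation = 1/1.04·[0.7091·13.9000 + 0.2909·29.9875] = 17.8654; exercise value = 19.7500 > continuation, so V_d = 19.7500 (exercise)
Node 0 (S = 45): continuation = 1/1.04·[0.7091·3.8881 + 0.2909·19.7500] = 8.1755; exercise value = 4.0000 ≤ continuation, so V_0 = 8.1755

£8.18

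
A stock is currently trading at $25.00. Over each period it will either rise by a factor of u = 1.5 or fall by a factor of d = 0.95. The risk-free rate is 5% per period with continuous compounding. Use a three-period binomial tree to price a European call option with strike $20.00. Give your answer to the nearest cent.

Risk-neutral probability p = (e^0.05 − 0.95)/(1.5 − 0.95) = 0.1013/0.5500 = 0.1841
Terminal stock prices: S_uuu = 84.38, S_uud = 53.44, S_udd = 33.84, S_ddd = 21.43
Terminal payoffs (S − K): max(64.38, 0) = 64.38, max(33.44, 0) = 33.44, max(13.84, 0) = 13.84, max(1.434, 0) = 1.434
Node uu (S = 56.25): V_uu = e^(−0.05)·[0.1841·64.3750 + 0.8159·33.4375] = 37.2254
Node ud (S = 35.62): V_ud = e^(−0.05)·[0.1841·33.4375 + 0.8159·13.8438] = 16.6004
Node dd (S = 22.56): V_dd = e^(−0.05)·[0.1841·13.8438 + 0.8159·1.4344] = 3.5379
Node u (S = 37.5): V_u = e^(−0.05)·[0.1841·37.2254 + 0.8159·16.6004] = 19.4033
Node d (S = 23.75): V_d = e^(−0.05)·[0.1841·16.6004 + 0.8159·3.5379] = 5.6533
Node 0 (S = 25): V_0 = e^(−0.05)·[0.1841·19.4033 + 0.8159·5.6533] = 7.7858

$7.79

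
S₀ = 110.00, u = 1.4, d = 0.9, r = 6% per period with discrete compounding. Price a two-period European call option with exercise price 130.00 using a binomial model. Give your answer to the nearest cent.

11.13

Risk-neutral probability p = (1 + 0.06 − 0.9)/(1.4 − 0.9) = 0.1600/0.5000 = 0.3200
Terminal stock prices: S_uu = 215.6, S_ud = 138.6, S_dd = 89.1
Terminal payoffs (S − K): max(85.6, 0) = 85.6, max(8.6, 0) = 8.6, max(-40.9, 0) = 0
Node u (S = 154): V_u = 1/1.06·[0.3200·85.6000 + 0.6800·8.6000] = 31.3585
Node d (S = 99): V_d = 1/1.06·[0.3200·8.6000 + 0.6800·0.0000] = 2.5962
Node 0 (S = 110): V_0 = 1/1.06·[0.3200·31.3585 + 0.6800·2.5962] = 11.1322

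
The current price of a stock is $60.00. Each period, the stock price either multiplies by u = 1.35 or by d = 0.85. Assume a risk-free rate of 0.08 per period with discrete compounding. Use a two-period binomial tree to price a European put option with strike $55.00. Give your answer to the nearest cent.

$2.91

Risk-neutral probability p = (1 + 0.08 − 0.85)/(1.35 − 0.85) = 0.2300/0.5000 = 0.4600
Terminal stock prices: S_uu = 109.4, S_ud = 68.85, S_dd = 43.35
Terminal payoffs (K − S): max(-54.35, 0) = 0, max(-13.85, 0) = 0, max(11.65, 0) = 11.65
Node u (S = 81): V_u = 1/1.08·[0.4600·0.0000 + 0.5400·0.0000] = 0.0000
Node d (S = 51): V_d = 1/1.08·[0.4600·0.0000 + 0.5400·11.6500] = 5.8250
Node 0 (S = 60): V_0 = 1/1.08·[0.4600·0.0000 + 0.5400·5.8250] = 2.9125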